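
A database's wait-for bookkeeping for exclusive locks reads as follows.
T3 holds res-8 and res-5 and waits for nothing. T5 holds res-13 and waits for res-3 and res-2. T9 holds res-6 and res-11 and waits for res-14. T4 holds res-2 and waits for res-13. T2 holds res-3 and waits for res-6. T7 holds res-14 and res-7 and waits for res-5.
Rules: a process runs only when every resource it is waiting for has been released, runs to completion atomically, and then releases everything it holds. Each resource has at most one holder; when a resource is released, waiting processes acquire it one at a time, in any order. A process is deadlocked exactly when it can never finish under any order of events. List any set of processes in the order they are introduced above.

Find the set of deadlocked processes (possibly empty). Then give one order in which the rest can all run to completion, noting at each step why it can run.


Deadlocked set: T5 and T4.
Key observation: the waits loop around T5 -> T4 -> T5 with no way out; no other process is dragged down with it.
The rest can finish in the order T3, T7, T9, T2.
Verifying each step:
  run T3 (it waits on nothing); releases res-8 and res-5
  T7 waits on res-5 — all released -> runs and releases res-14 and res-7
  T9 waits on res-14 — all released -> runs and releases res-6 and res-11
  T2 waits on res-6 — all released -> runs and releases res-3


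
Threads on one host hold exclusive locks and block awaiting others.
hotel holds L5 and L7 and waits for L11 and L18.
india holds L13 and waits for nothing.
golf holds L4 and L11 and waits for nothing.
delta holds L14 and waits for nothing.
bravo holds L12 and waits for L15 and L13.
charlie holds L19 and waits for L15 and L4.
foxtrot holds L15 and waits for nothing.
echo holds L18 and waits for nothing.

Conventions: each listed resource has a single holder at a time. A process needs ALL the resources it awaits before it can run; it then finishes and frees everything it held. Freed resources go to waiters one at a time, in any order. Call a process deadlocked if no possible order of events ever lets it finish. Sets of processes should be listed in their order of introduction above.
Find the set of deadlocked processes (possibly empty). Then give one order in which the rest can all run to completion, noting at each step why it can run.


Nothing here is deadlocked.
Key observation: the wait relation is loop-free; peeling off processes with no waits unwinds the whole state.
A valid finishing order for the others: foxtrot, golf, echo, india, hotel, delta, bravo, charlie.
Check, step by step:
  foxtrot: no waits; runs immediately, freeing L15
  golf: no waits; runs immediately, freeing L4 and L11
  echo: no waits; runs immediately, freeing L18
  india: no waits; runs immediately, freeing L13
  hotel waits on L11 and L18 — all released -> runs and releases L5 and L7
  delta: no waits; runs immediately, freeing L14
  bravo waits on L15 and L13 — all released -> runs and releases L12
  charlie waits on L15 and L4 — all released -> runs and releases L19


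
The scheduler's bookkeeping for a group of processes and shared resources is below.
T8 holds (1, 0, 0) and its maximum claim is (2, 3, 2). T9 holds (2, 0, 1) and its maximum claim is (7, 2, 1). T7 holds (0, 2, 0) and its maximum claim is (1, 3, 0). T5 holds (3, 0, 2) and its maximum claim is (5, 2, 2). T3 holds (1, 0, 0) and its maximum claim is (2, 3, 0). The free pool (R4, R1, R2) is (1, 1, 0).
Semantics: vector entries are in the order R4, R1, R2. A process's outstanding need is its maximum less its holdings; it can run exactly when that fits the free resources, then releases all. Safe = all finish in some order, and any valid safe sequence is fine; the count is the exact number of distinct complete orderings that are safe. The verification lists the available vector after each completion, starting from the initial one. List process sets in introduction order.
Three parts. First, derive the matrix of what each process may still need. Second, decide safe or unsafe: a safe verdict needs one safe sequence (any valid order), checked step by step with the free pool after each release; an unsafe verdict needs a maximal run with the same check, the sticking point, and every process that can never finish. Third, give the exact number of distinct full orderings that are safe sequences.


(1) Need matrix, components ordered R4, R1, R2:
  T8: (1, 3, 2)
  T9: (5, 2, 0)
  T7: (1, 1, 0)
  T5: (2, 2, 0)
  T3: (1, 3, 0)
(2) SAFE, for example via the order T7, T3, T5, T8, T9.
Key observation: the order's first zero-slack moment is T7 ((1, 1, 0) needed, (1, 1, 0) free — a requested resource with nothing to spare).
Step-by-step check:
  pool = (1, 1, 0)
  T7: need (1, 1, 0) fits (1, 1, 0); releases (0, 2, 0), pool now (1, 3, 0)
  T3: need (1, 3, 0) fits (1, 3, 0); releases (1, 0, 0), pool now (2, 3, 0)
  T5: need (2, 2, 0) fits (2, 3, 0); releases (3, 0, 2), pool now (5, 3, 2)
  T8: need (1, 3, 2) fits (5, 3, 2); releases (1, 0, 0), pool now (6, 3, 2)
  T9: need (5, 2, 0) fits (6, 3, 2); releases (2, 0, 1), pool now (8, 3, 3)
(3) The exact count: 2 of the possible complete orderings are safe sequences.


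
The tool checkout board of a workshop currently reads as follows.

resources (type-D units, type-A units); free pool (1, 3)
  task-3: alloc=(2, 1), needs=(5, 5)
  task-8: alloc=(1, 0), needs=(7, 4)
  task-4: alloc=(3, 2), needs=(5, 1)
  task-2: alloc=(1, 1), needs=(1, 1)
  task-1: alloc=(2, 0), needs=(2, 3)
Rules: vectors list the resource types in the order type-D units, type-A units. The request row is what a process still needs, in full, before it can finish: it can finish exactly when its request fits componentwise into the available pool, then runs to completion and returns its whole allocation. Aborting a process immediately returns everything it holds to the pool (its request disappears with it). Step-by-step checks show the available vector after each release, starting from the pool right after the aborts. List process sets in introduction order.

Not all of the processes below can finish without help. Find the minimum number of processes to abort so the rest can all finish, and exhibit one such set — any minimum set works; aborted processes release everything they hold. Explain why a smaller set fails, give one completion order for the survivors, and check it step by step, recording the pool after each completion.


Abort task-8.
Key observation: task-4 could never have finished before the abort; with (1, 0) returned by task-8, it fits at step 3.
Minimality: the empty abort set fails — the state is deadlocked as it stands.
One survivor order: task-2, task-1, task-4, task-3. Walking it through (post-abort pool first):
  pool = (2, 3)
  run task-2 (needs (1, 1), free (2, 3)); after release of (1, 1) the pool is (3, 4)
  run task-1 (needs (2, 3), free (3, 4)); after release of (2, 0) the pool is (5, 4)
  run task-4 (needs (5, 1), free (5, 4)); after release of (3, 2) the pool is (8, 6)
  run task-3 (needs (5, 5), free (8, 6)); after release of (2, 1) the pool is (10, 7)


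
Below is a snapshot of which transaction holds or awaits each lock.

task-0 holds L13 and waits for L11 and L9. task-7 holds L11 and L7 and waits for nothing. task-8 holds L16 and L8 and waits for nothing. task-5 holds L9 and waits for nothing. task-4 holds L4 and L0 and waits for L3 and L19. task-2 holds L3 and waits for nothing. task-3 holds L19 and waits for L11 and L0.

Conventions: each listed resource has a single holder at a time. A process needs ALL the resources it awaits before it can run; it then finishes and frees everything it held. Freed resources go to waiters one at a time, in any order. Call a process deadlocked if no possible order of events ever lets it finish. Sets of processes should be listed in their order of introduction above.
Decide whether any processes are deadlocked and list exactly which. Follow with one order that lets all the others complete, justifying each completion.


Deadlocked: task-4 and task-3.
Key observation: nobody on the ring task-4 -> task-3 -> task-4 can start until another member finishes, which never happens; no other process is dragged down with it.
One completion order for the rest: task-5, task-8, task-7, task-0, task-2.
Check, step by step:
  run task-5 (it waits on nothing); releases L9
  run task-8 (it waits on nothing); releases L16 and L8
  run task-7 (it waits on nothing); releases L11 and L7
  run task-0 (all its waits — L11 and L9 — are resolved); releases L13
  run task-2 (it waits on nothing); releases L3


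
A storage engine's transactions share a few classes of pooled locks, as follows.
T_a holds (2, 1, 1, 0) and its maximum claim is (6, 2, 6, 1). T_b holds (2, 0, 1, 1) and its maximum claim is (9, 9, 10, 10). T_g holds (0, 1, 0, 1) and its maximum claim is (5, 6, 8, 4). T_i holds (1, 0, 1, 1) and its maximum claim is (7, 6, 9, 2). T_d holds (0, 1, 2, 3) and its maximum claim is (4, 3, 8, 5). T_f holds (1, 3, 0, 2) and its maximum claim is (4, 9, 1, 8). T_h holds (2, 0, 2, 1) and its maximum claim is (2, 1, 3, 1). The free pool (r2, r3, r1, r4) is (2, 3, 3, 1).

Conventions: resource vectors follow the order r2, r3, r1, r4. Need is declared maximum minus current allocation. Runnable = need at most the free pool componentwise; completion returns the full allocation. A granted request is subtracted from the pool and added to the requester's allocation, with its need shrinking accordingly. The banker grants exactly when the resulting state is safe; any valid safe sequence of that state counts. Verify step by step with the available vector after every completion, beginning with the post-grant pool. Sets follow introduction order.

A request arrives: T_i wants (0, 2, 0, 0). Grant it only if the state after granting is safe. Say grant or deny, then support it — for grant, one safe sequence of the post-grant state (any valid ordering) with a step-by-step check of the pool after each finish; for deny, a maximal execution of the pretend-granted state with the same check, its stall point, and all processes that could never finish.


DENY: after the grant no complete ordering would exist.
Key observation: no order helps: past T_h, T_a, T_d, the free pool tops out at (6, 3, 8, 5), below what each blocked process needs in r3.
After a pretend grant, a maximal execution: T_h, T_a, T_d — then nothing else fits. Walking it through:
  pool = (2, 1, 3, 1)
  T_h needs (0, 1, 1, 0) <= (2, 1, 3, 1) -> finishes; pool += (2, 0, 2, 1) = (4, 1, 5, 2)
  T_a needs (4, 1, 5, 1) <= (4, 1, 5, 2) -> finishes; pool += (2, 1, 1, 0) = (6, 2, 6, 2)
  T_d needs (4, 2, 6, 2) <= (6, 2, 6, 2) -> finishes; pool += (0, 1, 2, 3) = (6, 3, 8, 5)
  blocked: T_b wants (7, 9, 9, 9), pool (6, 3, 8, 5) — not enough r2, r3, r1 and r4
  blocked: T_g wants (5, 5, 8, 3), pool (6, 3, 8, 5) — not enough r3
  blocked: T_i wants (6, 4, 8, 1), pool (6, 3, 8, 5) — not enough r3
  blocked: T_f wants (3, 6, 1, 6), pool (6, 3, 8, 5) — not enough r3 and r4
Had the request been granted, T_b, T_g, T_i and T_f could never finish.


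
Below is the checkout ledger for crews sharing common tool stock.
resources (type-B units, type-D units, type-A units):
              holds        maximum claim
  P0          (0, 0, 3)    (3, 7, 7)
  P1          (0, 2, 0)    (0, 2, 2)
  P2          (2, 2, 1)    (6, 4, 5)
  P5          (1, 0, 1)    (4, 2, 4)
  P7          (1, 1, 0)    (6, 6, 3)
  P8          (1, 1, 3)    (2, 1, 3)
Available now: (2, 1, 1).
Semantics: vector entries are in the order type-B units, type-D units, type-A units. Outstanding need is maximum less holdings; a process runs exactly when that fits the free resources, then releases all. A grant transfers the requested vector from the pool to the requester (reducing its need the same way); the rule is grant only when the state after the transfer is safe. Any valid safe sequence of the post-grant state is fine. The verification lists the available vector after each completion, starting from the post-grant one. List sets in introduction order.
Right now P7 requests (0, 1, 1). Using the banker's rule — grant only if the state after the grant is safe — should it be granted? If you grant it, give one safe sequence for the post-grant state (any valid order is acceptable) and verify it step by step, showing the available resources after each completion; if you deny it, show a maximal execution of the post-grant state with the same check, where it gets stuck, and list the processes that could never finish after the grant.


GRANT. The post-grant state is safe; one safe sequence: P8, P1, P5, P2, P7, P0.
Key observation: the grant leaves (2, 0, 0) free — enough for P8, whose release restarts the cascade.
Check on the post-grant state, step by step:
  pool = (2, 0, 0)
  P8 needs (1, 0, 0) <= (2, 0, 0) -> finishes; pool += (1, 1, 3) = (3, 1, 3)
  P1 needs (0, 0, 2) <= (3, 1, 3) -> finishes; pool += (0, 2, 0) = (3, 3, 3)
  P5 needs (3, 2, 3) <= (3, 3, 3) -> finishes; pool += (1, 0, 1) = (4, 3, 4)
  P2 needs (4, 2, 4) <= (4, 3, 4) -> finishes; pool += (2, 2, 1) = (6, 5, 5)
  P7 needs (5, 4, 2) <= (6, 5, 5) -> finishes; pool += (1, 2, 1) = (7, 7, 6)
  P0 needs (3, 7, 4) <= (7, 7, 6) -> finishes; pool += (0, 0, 3) = (7, 7, 9)


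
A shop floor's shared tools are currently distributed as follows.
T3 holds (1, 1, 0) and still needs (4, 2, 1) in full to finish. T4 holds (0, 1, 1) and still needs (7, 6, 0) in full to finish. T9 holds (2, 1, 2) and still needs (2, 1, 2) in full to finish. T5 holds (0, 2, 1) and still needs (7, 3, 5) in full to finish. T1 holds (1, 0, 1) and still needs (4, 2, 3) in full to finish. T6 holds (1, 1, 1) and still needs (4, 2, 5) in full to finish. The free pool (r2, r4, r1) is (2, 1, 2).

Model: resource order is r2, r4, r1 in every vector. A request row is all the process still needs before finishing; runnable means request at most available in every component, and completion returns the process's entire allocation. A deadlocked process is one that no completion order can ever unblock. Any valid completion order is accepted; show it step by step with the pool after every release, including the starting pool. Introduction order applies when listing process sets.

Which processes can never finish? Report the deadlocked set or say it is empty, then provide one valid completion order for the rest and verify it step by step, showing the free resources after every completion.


The deadlocked set is empty.
Key observation: T9 fits the free pool immediately, and its release cascades until everyone finishes.
One completion order for the rest: T9, T1, T6, T3, T5, T4. Walking it through:
  pool = (2, 1, 2)
  run T9 (needs (2, 1, 2), free (2, 1, 2)); after release of (2, 1, 2) the pool is (4, 2, 4)
  run T1 (needs (4, 2, 3), free (4, 2, 4)); after release of (1, 0, 1) the pool is (5, 2, 5)
  run T6 (needs (4, 2, 5), free (5, 2, 5)); after release of (1, 1, 1) the pool is (6, 3, 6)
  run T3 (needs (4, 2, 1), free (6, 3, 6)); after release of (1, 1, 0) the pool is (7, 4, 6)
  run T5 (needs (7, 3, 5), free (7, 4, 6)); after release of (0, 2, 1) the pool is (7, 6, 7)
  run T4 (needs (7, 6, 0), free (7, 6, 7)); after release of (0, 1, 1) the pool is (7, 7, 8)


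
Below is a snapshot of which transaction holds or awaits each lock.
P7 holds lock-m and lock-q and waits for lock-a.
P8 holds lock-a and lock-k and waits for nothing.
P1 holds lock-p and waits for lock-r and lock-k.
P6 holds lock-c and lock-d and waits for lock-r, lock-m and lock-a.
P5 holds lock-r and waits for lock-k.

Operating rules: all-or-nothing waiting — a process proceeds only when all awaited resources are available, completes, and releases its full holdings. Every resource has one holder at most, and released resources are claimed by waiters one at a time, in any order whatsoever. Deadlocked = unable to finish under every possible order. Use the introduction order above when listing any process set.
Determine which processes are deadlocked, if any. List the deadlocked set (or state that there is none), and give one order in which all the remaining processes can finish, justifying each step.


The deadlocked set is empty.
Key observation: the wait relation is loop-free; peeling off processes with no waits unwinds the whole state.
The rest can finish in the order P8, P5, P7, P1, P6.
Check, step by step:
  P8 waits on nothing -> runs at once and releases lock-a and lock-k
  run P5 (all its waits — lock-k — are resolved); releases lock-r
  run P7 (all its waits — lock-a — are resolved); releases lock-m and lock-q
  run P1 (all its waits — lock-r and lock-k — are resolved); releases lock-p
  run P6 (all its waits — lock-r, lock-m and lock-a — are resolved); releases lock-c and lock-d


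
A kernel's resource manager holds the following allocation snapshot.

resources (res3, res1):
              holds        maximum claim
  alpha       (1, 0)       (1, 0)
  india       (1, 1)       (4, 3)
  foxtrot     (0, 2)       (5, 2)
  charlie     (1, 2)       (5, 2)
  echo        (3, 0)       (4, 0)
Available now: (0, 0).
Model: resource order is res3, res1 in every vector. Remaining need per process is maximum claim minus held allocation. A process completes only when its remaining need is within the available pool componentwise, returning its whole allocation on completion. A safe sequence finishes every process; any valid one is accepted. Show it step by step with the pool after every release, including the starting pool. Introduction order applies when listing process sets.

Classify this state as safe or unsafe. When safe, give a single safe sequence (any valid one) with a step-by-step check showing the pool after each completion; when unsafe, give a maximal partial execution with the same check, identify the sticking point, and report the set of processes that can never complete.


The state is SAFE; one workable sequence: alpha, echo, charlie, india, foxtrot.
Key observation: at echo the run first touches a limit — (1, 0) against (1, 0), exact on a resource it actually requests.
Walking it through:
  pool = (0, 0)
  alpha needs (0, 0) <= (0, 0) -> finishes; pool += (1, 0) = (1, 0)
  echo needs (1, 0) <= (1, 0) -> finishes; pool += (3, 0) = (4, 0)
  charlie needs (4, 0) <= (4, 0) -> finishes; pool += (1, 2) = (5, 2)
  india needs (3, 2) <= (5, 2) -> finishes; pool += (1, 1) = (6, 3)
  foxtrot needs (5, 0) <= (6, 3) -> finishes; pool += (0, 2) = (6, 5)


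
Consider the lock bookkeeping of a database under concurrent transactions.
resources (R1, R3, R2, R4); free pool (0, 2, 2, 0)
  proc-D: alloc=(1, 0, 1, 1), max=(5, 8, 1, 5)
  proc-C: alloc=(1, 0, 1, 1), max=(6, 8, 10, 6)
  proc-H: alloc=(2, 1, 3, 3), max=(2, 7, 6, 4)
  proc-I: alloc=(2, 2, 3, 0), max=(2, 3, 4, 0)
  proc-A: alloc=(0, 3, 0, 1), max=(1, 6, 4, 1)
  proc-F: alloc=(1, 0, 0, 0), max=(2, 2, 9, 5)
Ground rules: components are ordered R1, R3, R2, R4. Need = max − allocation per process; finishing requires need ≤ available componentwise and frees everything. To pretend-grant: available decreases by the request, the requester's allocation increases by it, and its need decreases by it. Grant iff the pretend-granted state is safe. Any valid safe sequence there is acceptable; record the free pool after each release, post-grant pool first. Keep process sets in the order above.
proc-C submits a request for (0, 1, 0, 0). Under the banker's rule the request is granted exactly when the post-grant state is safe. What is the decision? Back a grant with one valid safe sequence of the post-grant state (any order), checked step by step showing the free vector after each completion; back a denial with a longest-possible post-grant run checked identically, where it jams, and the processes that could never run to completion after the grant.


DENY. Granting would leave the state unsafe.
Key observation: after proc-I, proc-A, proc-H the pool peaks at (4, 7, 8, 4), and each blocked process is short somewhere: proc-D on R3; proc-C on R1, R2, R4; proc-F on R2, R4.
After a pretend grant, a maximal execution: proc-I, proc-A, proc-H — then nothing else fits. Walking it through:
  pool = (0, 1, 2, 0)
  run proc-I (needs (0, 1, 1, 0), free (0, 1, 2, 0)); after release of (2, 2, 3, 0) the pool is (2, 3, 5, 0)
  run proc-A (needs (1, 3, 4, 0), free (2, 3, 5, 0)); after release of (0, 3, 0, 1) the pool is (2, 6, 5, 1)
  run proc-H (needs (0, 6, 3, 1), free (2, 6, 5, 1)); after release of (2, 1, 3, 3) the pool is (4, 7, 8, 4)
  proc-D cannot run: need (4, 8, 0, 4) vs free (4, 7, 8, 4) (insufficient R3)
  proc-C cannot run: need (5, 7, 9, 5) vs free (4, 7, 8, 4) (insufficient R1, R2 and R4)
  proc-F cannot run: need (1, 2, 9, 5) vs free (4, 7, 8, 4) (insufficient R2 and R4)
Processes that could never finish after the grant: proc-D, proc-C and proc-F.


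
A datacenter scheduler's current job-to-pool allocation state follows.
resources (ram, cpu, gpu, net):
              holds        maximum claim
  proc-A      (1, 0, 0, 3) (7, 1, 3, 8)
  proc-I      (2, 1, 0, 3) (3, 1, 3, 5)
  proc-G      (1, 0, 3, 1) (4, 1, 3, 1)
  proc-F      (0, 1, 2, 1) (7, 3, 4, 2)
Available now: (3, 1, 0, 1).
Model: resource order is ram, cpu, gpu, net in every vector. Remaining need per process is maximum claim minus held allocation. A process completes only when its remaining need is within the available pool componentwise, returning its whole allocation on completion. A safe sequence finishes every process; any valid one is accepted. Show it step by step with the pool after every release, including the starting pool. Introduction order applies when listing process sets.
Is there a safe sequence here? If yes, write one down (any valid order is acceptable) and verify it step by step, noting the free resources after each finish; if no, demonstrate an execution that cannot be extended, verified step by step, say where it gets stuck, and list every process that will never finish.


SAFE, for example via the order proc-G, proc-I, proc-A, proc-F.
Key observation: proc-G marks the first exact bind of the order: its need (3, 1, 0, 0) fits the free (3, 1, 0, 1) with zero slack on a requested resource.
Check, step by step:
  pool = (3, 1, 0, 1)
  proc-G needs (3, 1, 0, 0) <= (3, 1, 0, 1) -> finishes; pool += (1, 0, 3, 1) = (4, 1, 3, 2)
  proc-I needs (1, 0, 3, 2) <= (4, 1, 3, 2) -> finishes; pool += (2, 1, 0, 3) = (6, 2, 3, 5)
  proc-A needs (6, 1, 3, 5) <= (6, 2, 3, 5) -> finishes; pool += (1, 0, 0, 3) = (7, 2, 3, 8)
  proc-F needs (7, 2, 2, 1) <= (7, 2, 3, 8) -> finishes; pool += (0, 1, 2, 1) = (7, 3, 5, 9)


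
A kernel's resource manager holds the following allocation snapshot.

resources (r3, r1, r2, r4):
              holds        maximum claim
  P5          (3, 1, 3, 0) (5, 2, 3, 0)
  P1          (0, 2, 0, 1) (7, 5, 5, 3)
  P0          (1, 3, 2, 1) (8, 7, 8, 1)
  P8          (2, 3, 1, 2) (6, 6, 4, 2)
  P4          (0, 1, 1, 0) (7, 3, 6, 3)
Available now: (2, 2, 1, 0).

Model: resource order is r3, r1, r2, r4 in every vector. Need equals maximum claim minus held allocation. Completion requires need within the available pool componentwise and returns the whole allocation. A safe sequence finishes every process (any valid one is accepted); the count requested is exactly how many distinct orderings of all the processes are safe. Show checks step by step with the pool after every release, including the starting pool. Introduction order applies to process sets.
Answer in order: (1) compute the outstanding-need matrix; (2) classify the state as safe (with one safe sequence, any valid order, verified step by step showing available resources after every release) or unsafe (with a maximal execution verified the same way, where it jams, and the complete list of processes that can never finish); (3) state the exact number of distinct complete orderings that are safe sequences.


(1) Remaining need (order r3, r1, r2, r4):
  P5: (2, 1, 0, 0)
  P1: (7, 3, 5, 2)
  P0: (7, 4, 6, 0)
  P8: (4, 3, 3, 0)
  P4: (7, 2, 5, 3)
(2) The state is SAFE; one workable sequence: P5, P8, P1, P4, P0.
Key observation: P5 is the earliest step where a requested resource binds exactly: need (2, 1, 0, 0), pool (2, 2, 1, 0) at its turn.
Check, step by step:
  pool = (2, 2, 1, 0)
  P5 needs (2, 1, 0, 0) <= (2, 2, 1, 0) -> finishes; pool += (3, 1, 3, 0) = (5, 3, 4, 0)
  P8 needs (4, 3, 3, 0) <= (5, 3, 4, 0) -> finishes; pool += (2, 3, 1, 2) = (7, 6, 5, 2)
  P1 needs (7, 3, 5, 2) <= (7, 6, 5, 2) -> finishes; pool += (0, 2, 0, 1) = (7, 8, 5, 3)
  P4 needs (7, 2, 5, 3) <= (7, 8, 5, 3) -> finishes; pool += (0, 1, 1, 0) = (7, 9, 6, 3)
  P0 needs (7, 4, 6, 0) <= (7, 9, 6, 3) -> finishes; pool += (1, 3, 2, 1) = (8, 12, 8, 4)
(3) The exact count: 1 of the possible complete orderings is a safe sequence.


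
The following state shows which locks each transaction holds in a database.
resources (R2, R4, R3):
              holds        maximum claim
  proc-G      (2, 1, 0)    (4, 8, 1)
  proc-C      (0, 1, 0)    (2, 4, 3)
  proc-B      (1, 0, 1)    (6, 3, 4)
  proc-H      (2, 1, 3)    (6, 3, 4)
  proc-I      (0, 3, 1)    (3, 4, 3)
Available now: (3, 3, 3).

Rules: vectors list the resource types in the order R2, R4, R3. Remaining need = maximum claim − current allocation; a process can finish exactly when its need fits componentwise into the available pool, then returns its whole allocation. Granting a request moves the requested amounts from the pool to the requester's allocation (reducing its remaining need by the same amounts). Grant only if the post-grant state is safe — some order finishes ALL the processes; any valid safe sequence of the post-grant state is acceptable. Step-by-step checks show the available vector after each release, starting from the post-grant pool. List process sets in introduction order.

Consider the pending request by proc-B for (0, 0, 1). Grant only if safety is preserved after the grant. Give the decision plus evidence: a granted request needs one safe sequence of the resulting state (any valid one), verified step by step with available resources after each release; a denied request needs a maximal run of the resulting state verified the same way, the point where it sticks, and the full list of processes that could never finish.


GRANT — the state after the grant stays safe, e.g. via proc-I, proc-C, proc-G, proc-B, proc-H.
Key observation: granting shrinks the pool to (3, 3, 2), yet proc-I still fits and the chain goes through.
Check on the post-grant state, step by step:
  pool = (3, 3, 2)
  run proc-I (needs (3, 1, 2), free (3, 3, 2)); after release of (0, 3, 1) the pool is (3, 6, 3)
  run proc-C (needs (2, 3, 3), free (3, 6, 3)); after release of (0, 1, 0) the pool is (3, 7, 3)
  run proc-G (needs (2, 7, 1), free (3, 7, 3)); after release of (2, 1, 0) the pool is (5, 8, 3)
  run proc-B (needs (5, 3, 2), free (5, 8, 3)); after release of (1, 0, 2) the pool is (6, 8, 5)
  run proc-H (needs (4, 2, 1), free (6, 8, 5)); after release of (2, 1, 3) the pool is (8, 9, 8)


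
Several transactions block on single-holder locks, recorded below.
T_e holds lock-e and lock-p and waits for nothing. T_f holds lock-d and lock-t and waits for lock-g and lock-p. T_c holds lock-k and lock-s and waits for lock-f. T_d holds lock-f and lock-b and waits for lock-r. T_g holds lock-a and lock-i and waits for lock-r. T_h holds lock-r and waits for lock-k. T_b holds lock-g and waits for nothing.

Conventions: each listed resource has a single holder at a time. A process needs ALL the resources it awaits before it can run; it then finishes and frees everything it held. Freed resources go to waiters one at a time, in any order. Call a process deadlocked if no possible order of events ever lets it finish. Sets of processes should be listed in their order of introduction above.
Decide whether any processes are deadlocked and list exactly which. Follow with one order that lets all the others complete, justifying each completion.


Deadlocked set: T_c, T_d, T_g and T_h.
Key observation: nobody on the ring T_c -> T_d -> T_h -> T_c can start until another member finishes, which never happens; T_g waits into the deadlock from upstream.
One completion order for the rest: T_e, T_b, T_f.
Verifying each step:
  T_e waits on nothing -> runs at once and releases lock-e and lock-p
  T_b waits on nothing -> runs at once and releases lock-g
  T_f: everything it awaited (lock-g and lock-p) is free; runs, freeing lock-d and lock-t


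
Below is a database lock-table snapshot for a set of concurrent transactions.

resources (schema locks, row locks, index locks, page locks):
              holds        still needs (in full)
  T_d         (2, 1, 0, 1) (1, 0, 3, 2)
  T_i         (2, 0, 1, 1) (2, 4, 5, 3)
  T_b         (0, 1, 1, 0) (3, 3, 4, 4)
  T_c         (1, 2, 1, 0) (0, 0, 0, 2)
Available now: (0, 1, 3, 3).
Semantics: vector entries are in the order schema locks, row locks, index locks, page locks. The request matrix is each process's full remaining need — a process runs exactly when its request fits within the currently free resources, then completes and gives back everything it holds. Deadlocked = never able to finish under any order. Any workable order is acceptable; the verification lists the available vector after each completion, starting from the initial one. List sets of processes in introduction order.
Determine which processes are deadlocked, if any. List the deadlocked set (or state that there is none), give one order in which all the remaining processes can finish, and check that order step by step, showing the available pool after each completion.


Nothing here is deadlocked.
Key observation: beginning at T_c, releases accumulate fast enough that every process eventually fits.
The rest can finish in the order T_c, T_d, T_b, T_i. Check, step by step:
  pool = (0, 1, 3, 3)
  T_c needs (0, 0, 0, 2) <= (0, 1, 3, 3) -> finishes; pool += (1, 2, 1, 0) = (1, 3, 4, 3)
  T_d needs (1, 0, 3, 2) <= (1, 3, 4, 3) -> finishes; pool += (2, 1, 0, 1) = (3, 4, 4, 4)
  T_b needs (3, 3, 4, 4) <= (3, 4, 4, 4) -> finishes; pool += (0, 1, 1, 0) = (3, 5, 5, 4)
  T_i needs (2, 4, 5, 3) <= (3, 5, 5, 4) -> finishes; pool += (2, 0, 1, 1) = (5, 5, 6, 5)


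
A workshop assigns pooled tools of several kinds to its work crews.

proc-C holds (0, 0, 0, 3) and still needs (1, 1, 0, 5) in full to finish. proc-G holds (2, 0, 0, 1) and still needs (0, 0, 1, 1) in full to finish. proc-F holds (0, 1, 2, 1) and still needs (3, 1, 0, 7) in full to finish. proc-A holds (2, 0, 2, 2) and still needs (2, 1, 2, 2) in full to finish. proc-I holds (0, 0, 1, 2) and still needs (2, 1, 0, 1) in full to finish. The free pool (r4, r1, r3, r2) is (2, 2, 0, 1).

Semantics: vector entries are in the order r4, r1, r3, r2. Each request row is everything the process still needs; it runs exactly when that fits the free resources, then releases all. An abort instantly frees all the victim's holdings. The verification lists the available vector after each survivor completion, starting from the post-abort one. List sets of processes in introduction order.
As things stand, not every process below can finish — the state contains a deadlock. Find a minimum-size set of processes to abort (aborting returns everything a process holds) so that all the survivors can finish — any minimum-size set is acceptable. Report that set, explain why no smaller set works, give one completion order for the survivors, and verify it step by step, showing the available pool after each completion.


Minimum abort set: proc-A.
Key observation: proc-C had no path to completion before; after the abort of proc-A ((2, 0, 2, 2) returned), step 3 is where it fits.
Minimality: the empty abort set fails — the state is deadlocked as it stands.
Survivors finish in the order: proc-G, proc-I, proc-C, proc-F. Walking it through (pool after the aborts first):
  pool = (4, 2, 2, 3)
  proc-G needs (0, 0, 1, 1) <= (4, 2, 2, 3) -> finishes; pool += (2, 0, 0, 1) = (6, 2, 2, 4)
  proc-I needs (2, 1, 0, 1) <= (6, 2, 2, 4) -> finishes; pool += (0, 0, 1, 2) = (6, 2, 3, 6)
  proc-C needs (1, 1, 0, 5) <= (6, 2, 3, 6) -> finishes; pool += (0, 0, 0, 3) = (6, 2, 3, 9)
  proc-F needs (3, 1, 0, 7) <= (6, 2, 3, 9) -> finishes; pool += (0, 1, 2, 1) = (6, 3, 5, 10)


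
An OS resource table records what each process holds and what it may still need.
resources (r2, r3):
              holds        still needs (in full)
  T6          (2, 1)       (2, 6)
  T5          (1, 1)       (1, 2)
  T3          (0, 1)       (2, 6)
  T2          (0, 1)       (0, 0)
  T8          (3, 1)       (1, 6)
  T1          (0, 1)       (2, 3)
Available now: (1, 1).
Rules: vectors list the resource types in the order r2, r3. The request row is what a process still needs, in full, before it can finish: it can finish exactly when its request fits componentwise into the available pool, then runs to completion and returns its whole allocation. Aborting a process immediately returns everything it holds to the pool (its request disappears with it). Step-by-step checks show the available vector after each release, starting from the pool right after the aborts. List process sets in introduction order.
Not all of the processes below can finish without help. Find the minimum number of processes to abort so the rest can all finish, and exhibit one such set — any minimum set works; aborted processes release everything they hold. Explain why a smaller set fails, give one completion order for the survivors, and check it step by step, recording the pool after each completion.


Minimum abort set: T6 and T8.
Key observation: no ordering could ever have run T3 before the abort of T6 and T8; with (5, 2) back in the pool it fits at step 4.
Why nothing smaller works — every single abort fails: T6 alone leaves T3 blocked (short on r3); T5 alone leaves T6 blocked (short on r3); T3 alone leaves T6 blocked (short on r3); T2 alone leaves T6 blocked (short on r3); T8 alone leaves T6 blocked (short on r3); T1 alone leaves T6 blocked (short on r3).
One survivor order: T1, T2, T5, T3. Walking it through (post-abort pool first):
  pool = (6, 3)
  T1 needs (2, 3) <= (6, 3) -> finishes; pool += (0, 1) = (6, 4)
  T2 needs (0, 0) <= (6, 4) -> finishes; pool += (0, 1) = (6, 5)
  T5 needs (1, 2) <= (6, 5) -> finishes; pool += (1, 1) = (7, 6)
  T3 needs (2, 6) <= (7, 6) -> finishes; pool += (0, 1) = (7, 7)


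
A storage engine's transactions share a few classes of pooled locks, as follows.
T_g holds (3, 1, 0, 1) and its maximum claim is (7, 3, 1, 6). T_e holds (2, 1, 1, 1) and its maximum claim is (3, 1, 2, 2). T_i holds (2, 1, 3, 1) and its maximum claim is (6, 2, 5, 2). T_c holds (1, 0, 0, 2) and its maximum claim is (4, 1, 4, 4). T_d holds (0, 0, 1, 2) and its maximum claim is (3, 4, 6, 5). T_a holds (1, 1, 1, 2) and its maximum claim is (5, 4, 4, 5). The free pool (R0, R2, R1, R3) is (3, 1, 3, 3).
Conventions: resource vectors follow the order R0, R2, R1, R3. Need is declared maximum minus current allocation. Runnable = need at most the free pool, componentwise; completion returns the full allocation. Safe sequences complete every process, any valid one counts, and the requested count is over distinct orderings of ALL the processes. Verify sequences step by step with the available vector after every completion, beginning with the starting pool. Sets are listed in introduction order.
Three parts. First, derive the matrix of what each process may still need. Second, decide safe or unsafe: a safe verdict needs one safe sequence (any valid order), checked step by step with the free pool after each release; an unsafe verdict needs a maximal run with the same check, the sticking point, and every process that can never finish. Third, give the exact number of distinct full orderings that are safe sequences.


(1) Need matrix, components ordered R0, R2, R1, R3:
  T_g: (4, 2, 1, 5)
  T_e: (1, 0, 1, 1)
  T_i: (4, 1, 2, 1)
  T_c: (3, 1, 4, 2)
  T_d: (3, 4, 5, 3)
  T_a: (4, 3, 3, 3)
(2) The state is SAFE; one workable sequence: T_e, T_i, T_g, T_c, T_a, T_d.
Key observation: the order's first zero-slack moment is T_g ((4, 2, 1, 5) needed, (7, 3, 7, 5) free — a requested resource with nothing to spare).
Walking it through:
  pool = (3, 1, 3, 3)
  T_e: need (1, 0, 1, 1) fits (3, 1, 3, 3); releases (2, 1, 1, 1), pool now (5, 2, 4, 4)
  T_i: need (4, 1, 2, 1) fits (5, 2, 4, 4); releases (2, 1, 3, 1), pool now (7, 3, 7, 5)
  T_g: need (4, 2, 1, 5) fits (7, 3, 7, 5); releases (3, 1, 0, 1), pool now (10, 4, 7, 6)
  T_c: need (3, 1, 4, 2) fits (10, 4, 7, 6); releases (1, 0, 0, 2), pool now (11, 4, 7, 8)
  T_a: need (4, 3, 3, 3) fits (11, 4, 7, 8); releases (1, 1, 1, 2), pool now (12, 5, 8, 10)
  T_d: need (3, 4, 5, 3) fits (12, 5, 8, 10); releases (0, 0, 1, 2), pool now (12, 5, 9, 12)
(3) Exactly 24 of the possible complete orderings are safe sequences.


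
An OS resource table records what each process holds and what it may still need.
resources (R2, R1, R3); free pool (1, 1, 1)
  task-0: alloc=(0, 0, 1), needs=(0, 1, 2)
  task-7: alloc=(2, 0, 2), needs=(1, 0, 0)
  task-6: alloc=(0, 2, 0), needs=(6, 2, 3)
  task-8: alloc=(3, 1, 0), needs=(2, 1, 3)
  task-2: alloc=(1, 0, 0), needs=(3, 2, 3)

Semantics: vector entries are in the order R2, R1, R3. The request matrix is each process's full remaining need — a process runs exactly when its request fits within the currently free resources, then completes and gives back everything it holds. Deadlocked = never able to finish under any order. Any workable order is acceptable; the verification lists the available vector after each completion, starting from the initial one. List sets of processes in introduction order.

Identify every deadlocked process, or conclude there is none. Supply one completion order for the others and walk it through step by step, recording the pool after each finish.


The deadlocked set is empty.
Key observation: beginning at task-7, releases accumulate fast enough that every process eventually fits.
A valid finishing order for the others: task-7, task-8, task-6, task-0, task-2. Check, step by step:
  pool = (1, 1, 1)
  task-7: need (1, 0, 0) fits (1, 1, 1); releases (2, 0, 2), pool now (3, 1, 3)
  task-8: need (2, 1, 3) fits (3, 1, 3); releases (3, 1, 0), pool now (6, 2, 3)
  task-6: need (6, 2, 3) fits (6, 2, 3); releases (0, 2, 0), pool now (6, 4, 3)
  task-0: need (0, 1, 2) fits (6, 4, 3); releases (0, 0, 1), pool now (6, 4, 4)
  task-2: need (3, 2, 3) fits (6, 4, 4); releases (1, 0, 0), pool now (7, 4, 4)


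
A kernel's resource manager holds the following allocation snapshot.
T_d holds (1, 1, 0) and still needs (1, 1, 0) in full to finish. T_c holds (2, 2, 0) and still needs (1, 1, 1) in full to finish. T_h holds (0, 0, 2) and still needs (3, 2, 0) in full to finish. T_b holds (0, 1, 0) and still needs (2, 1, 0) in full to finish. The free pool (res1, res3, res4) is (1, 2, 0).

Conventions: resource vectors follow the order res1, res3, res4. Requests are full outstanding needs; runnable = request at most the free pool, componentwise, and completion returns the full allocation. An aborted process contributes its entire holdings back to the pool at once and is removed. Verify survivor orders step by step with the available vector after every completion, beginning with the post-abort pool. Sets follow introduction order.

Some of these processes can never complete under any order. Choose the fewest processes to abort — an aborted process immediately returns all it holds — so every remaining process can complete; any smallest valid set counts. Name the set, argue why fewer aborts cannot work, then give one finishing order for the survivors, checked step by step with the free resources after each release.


Abort T_h.
Key observation: no ordering could ever have run T_c before the abort of T_h; with (0, 0, 2) back in the pool it fits at step 1.
Why nothing smaller works: aborting no one leaves the state deadlocked as given.
The survivors complete as T_c, T_b, T_d. Check, step by step (starting from the post-abort pool):
  pool = (1, 2, 2)
  T_c: need (1, 1, 1) fits (1, 2, 2); releases (2, 2, 0), pool now (3, 4, 2)
  T_b: need (2, 1, 0) fits (3, 4, 2); releases (0, 1, 0), pool now (3, 5, 2)
  T_d: need (1, 1, 0) fits (3, 5, 2); releases (1, 1, 0), pool now (4, 6, 2)


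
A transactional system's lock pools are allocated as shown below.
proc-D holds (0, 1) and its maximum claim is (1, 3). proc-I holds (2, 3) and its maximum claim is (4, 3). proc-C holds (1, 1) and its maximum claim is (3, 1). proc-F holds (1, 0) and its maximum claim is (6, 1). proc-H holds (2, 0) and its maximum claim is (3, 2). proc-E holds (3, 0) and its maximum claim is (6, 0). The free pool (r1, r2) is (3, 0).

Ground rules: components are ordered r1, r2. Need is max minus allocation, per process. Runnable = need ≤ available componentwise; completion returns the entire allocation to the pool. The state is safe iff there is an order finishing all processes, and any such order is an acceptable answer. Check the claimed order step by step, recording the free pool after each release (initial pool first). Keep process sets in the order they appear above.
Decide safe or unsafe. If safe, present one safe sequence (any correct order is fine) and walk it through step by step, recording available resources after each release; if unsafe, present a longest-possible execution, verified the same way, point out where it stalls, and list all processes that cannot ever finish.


SAFE. One safe sequence: proc-I, proc-H, proc-F, proc-E, proc-D, proc-C.
Key observation: nothing binds to the last unit here — the tightest requested-resource margin is 1, first seen at proc-I ((2, 0) against (3, 0)).
Walking it through:
  pool = (3, 0)
  proc-I needs (2, 0) <= (3, 0) -> finishes; pool += (2, 3) = (5, 3)
  proc-H needs (1, 2) <= (5, 3) -> finishes; pool += (2, 0) = (7, 3)
  proc-F needs (5, 1) <= (7, 3) -> finishes; pool += (1, 0) = (8, 3)
  proc-E needs (3, 0) <= (8, 3) -> finishes; pool += (3, 0) = (11, 3)
  proc-D needs (1, 2) <= (11, 3) -> finishes; pool += (0, 1) = (11, 4)
  proc-C needs (2, 0) <= (11, 4) -> finishes; pool += (1, 1) = (12, 5)
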